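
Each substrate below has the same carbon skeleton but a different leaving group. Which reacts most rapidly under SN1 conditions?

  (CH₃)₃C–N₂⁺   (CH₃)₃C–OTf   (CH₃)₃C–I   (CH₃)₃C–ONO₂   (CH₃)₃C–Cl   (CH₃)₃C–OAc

(CH₃)₃C–N₂⁺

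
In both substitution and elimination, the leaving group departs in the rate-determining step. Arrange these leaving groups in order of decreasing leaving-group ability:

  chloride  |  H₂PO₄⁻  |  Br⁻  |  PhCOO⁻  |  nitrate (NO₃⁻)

Br⁻ > chloride > nitrate (NO₃⁻) > H₂PO₄⁻ > PhCOO⁻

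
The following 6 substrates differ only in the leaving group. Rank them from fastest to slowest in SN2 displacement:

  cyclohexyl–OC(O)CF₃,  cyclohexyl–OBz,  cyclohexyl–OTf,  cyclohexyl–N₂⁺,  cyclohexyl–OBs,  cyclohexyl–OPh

The skeletons are identical, so relative rate is governed entirely by leaving-group ability.
The more stable X⁻ (or X) is on its own — i.e. the weaker a base it is — the better a leaving group it makes.
cyclohexyl–N₂⁺ loses N₂: no meaningful conjugate acid; N₂ departs as an exceptionally stable neutral molecule
cyclohexyl–OTf loses OTf⁻: pKₐ(CF₃SO₃H (triflic acid)) ≈ -14
cyclohexyl–OBs loses OBs⁻: pKₐ(p-BrC₆H₄SO₃H) ≈ -2.8
cyclohexyl–OC(O)CF₃ loses CF₃COO⁻: pKₐ(CF₃COOH) ≈ 0.2
cyclohexyl–OBz loses PhCOO⁻: pKₐ(C₆H₅COOH) ≈ 4.2
cyclohexyl–OPh loses PhO⁻: pKₐ(C₆H₅OH (phenol)) ≈ 10

cyclohexyl–N₂⁺ > cyclohexyl–OTf > cyclohexyl–OBs > cyclohexyl–OC(O)CF₃ > cyclohexyl–OBz > cyclohexyl–OPh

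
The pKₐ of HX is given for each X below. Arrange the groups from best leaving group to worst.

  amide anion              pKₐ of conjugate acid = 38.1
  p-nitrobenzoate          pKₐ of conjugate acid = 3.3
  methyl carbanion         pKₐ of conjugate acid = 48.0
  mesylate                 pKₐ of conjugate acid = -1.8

Lower conjugate-acid pKₐ ⇒ weaker base ⇒ better leaving group.
Sorting by the given values: mesylate (-1.8), p-nitrobenzoate (3.3), amide anion (38.1), methyl carbanion (48.0).

mesylate > p-nitrobenzoate > amide anion > methyl carbanion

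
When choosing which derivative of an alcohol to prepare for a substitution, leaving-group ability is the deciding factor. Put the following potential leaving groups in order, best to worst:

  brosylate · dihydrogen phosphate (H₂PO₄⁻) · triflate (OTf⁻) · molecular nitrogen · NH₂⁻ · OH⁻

A good leaving group is a weak base: the lower the pKₐ of its conjugate acid, the more readily it departs.
molecular nitrogen: no meaningful conjugate acid; N₂ departs as an exceptionally stable neutral molecule
triflate (OTf⁻): pKₐ(CF₃SO₃H (triflic acid)) ≈ -14
brosylate: pKₐ(p-BrC₆H₄SO₃H) ≈ -2.8
dihydrogen phosphate (H₂PO₄⁻): pKₐ(H₃PO₄) ≈ 2.1
OH⁻: pKₐ(H₂O) ≈ 15.7
NH₂⁻: pKₐ(NH₃) ≈ 38

molecular nitrogen > triflate (OTf⁻) > brosylate > dihydrogen phosphate (H₂PO₄⁻) > OH⁻ > NH₂⁻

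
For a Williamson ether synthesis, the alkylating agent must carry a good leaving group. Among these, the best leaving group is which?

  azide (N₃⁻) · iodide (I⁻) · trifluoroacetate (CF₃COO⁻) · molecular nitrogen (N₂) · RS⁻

molecular nitrogen (N₂)

molecular nitrogen (N₂): no meaningful conjugate acid; N₂ departs as an exceptionally stable neutral molecule
iodide (I⁻): pKₐ(HI) ≈ -10
trifluoroacetate (CF₃COO⁻): pKₐ(CF₃COOH) ≈ 0.2
azide (N₃⁻): pKₐ(HN₃) ≈ 4.7
RS⁻: pKₐ(RSH (a thiol)) ≈ 10.5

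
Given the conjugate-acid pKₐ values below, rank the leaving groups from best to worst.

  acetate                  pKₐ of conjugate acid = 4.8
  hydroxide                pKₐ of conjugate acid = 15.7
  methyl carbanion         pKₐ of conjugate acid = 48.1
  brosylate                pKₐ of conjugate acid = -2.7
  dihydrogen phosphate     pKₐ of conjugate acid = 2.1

Lower conjugate-acid pKₐ ⇒ weaker base ⇒ better leaving group.
Sorting by the given values: brosylate (-2.7), dihydrogen phosphate (2.1), acetate (4.8), hydroxide (15.7), methyl carbanion (48.1).

brosylate > dihydrogen phosphate > acetate > hydroxide > methyl carbanion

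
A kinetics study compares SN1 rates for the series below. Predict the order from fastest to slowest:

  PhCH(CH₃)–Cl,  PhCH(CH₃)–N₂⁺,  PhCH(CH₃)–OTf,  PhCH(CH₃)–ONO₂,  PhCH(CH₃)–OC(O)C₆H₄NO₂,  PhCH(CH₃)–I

PhCH(CH₃)–N₂⁺ > PhCH(CH₃)–OTf > PhCH(CH₃)–I > PhCH(CH₃)–Cl > PhCH(CH₃)–ONO₂ > PhCH(CH₃)–OC(O)C₆H₄NO₂

With the same alkyl group throughout, only the leaving group differentiates the rates.
Rank by basicity of the departing species: weakest base leaves most easily.
PhCH(CH₃)–N₂⁺ loses N₂: no meaningful conjugate acid; N₂ departs as an exceptionally stable neutral molecule
PhCH(CH₃)–OTf loses OTf⁻: pKₐ(CF₃SO₃H (triflic acid)) ≈ -14
PhCH(CH₃)–I loses I⁻: pKₐ(HI) ≈ -10
PhCH(CH₃)–Cl loses Cl⁻: pKₐ(HCl) ≈ -7
PhCH(CH₃)–ONO₂ loses NO₃⁻: pKₐ(HNO₃) ≈ -1.3
PhCH(CH₃)–OC(O)C₆H₄NO₂ loses p-O₂N–C₆H₄–COO⁻: pKₐ(p-nitrobenzoic acid) ≈ 3.4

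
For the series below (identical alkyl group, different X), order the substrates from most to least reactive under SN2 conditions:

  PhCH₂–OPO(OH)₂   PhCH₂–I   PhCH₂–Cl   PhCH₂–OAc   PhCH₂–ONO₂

PhCH₂–I > PhCH₂–Cl > PhCH₂–ONO₂ > PhCH₂–OPO(OH)₂ > PhCH₂–OAc

The skeletons are identical, so relative rate is governed entirely by leaving-group ability.
A good leaving group is a weak base: the lower the pKₐ of its conjugate acid, the more readily it departs.
PhCH₂–I loses I⁻: pKₐ(HI) ≈ -10
PhCH₂–Cl loses Cl⁻: pKₐ(HCl) ≈ -7
PhCH₂–ONO₂ loses NO₃⁻: pKₐ(HNO₃) ≈ -1.3
PhCH₂–OPO(OH)₂ loses H₂PO₄⁻: pKₐ(H₃PO₄) ≈ 2.1
PhCH₂–OAc loses AcO⁻: pKₐ(CH₃COOH) ≈ 4.8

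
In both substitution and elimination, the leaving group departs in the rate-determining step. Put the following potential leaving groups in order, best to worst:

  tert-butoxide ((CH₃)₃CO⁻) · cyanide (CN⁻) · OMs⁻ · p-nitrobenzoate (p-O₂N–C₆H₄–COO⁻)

OMs⁻ > p-nitrobenzoate (p-O₂N–C₆H₄–COO⁻) > cyanide (CN⁻) > tert-butoxide ((CH₃)₃CO⁻)

OMs⁻: pKₐ(CH₃SO₃H (MsOH)) ≈ -1.9
p-nitrobenzoate (p-O₂N–C₆H₄–COO⁻): pKₐ(p-nitrobenzoic acid) ≈ 3.4
cyanide (CN⁻): pKₐ(HCN) ≈ 9.2
tert-butoxide ((CH₃)₃CO⁻): pKₐ(t-BuOH) ≈ 18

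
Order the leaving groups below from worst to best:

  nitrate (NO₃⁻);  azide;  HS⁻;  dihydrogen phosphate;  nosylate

HS⁻ < azide < dihydrogen phosphate < nitrate (NO₃⁻) < nosylate

A good leaving group is a weak base: the lower the pKₐ of its conjugate acid, the more readily it departs.
nosylate: pKₐ(p-O₂NC₆H₄SO₃H) ≈ -3.5
nitrate (NO₃⁻): pKₐ(HNO₃) ≈ -1.3 — resonance-delocalised over three oxygens
dihydrogen phosphate: pKₐ(H₃PO₄) ≈ 2.1 — moderate base; biological leaving group after further activation
azide: pKₐ(HN₃) ≈ 4.7 — linear, resonance-stabilised
HS⁻: pKₐ(H₂S) ≈ 7
The question asks for worst first, so the sequence is read in increasing leaving-group ability.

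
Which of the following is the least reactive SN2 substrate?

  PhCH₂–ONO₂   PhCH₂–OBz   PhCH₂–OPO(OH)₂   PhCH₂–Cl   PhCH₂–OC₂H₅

PhCH₂–OC₂H₅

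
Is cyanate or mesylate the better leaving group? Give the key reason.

mesylate is the better leaving group.
pKₐ(CH₃SO₃H (MsOH)) ≈ -1.9 versus pKₐ(HOCN) ≈ 3.5: mesylate is the much weaker base.
Resonance-delocalised alkanesulfonate.

mesylate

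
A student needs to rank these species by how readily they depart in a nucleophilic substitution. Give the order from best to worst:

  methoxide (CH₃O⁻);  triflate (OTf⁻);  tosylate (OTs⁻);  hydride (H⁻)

triflate (OTf⁻): pKₐ(CF₃SO₃H (triflic acid)) ≈ -14
tosylate (OTs⁻): pKₐ(p-CH₃C₆H₄SO₃H (TsOH)) ≈ -2.8
methoxide (CH₃O⁻): pKₐ(CH₃OH) ≈ 15.5
hydride (H⁻): pKₐ(H₂) ≈ 36

triflate (OTf⁻) > tosylate (OTs⁻) > methoxide (CH₃O⁻) > hydride (H⁻)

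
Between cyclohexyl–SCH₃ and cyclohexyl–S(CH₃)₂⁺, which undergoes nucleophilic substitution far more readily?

From cyclohexyl–SCH₃ the departing group would be RS⁻ (pKₐ(RSH (a thiol)) ≈ 10.5). Moderately basic; rarely leaves without activation.
From cyclohexyl–S(CH₃)₂⁺ the leaving group is SR'₂ (pKₐ(R'₂SH⁺) ≈ -7). Neutral; leaves from a sulfonium salt (R–SR'₂⁺).
(In practice cyclohexyl–S(CH₃)₂⁺ is made from cyclohexyl–SCH₃ by S-methylation with CH₃I, allowing neutral dimethyl sulfide, rather than methanethiolate, to depart.)

cyclohexyl–S(CH₃)₂⁺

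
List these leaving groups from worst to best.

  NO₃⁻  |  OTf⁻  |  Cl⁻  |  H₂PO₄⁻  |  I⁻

OTf⁻: pKₐ(CF₃SO₃H (triflic acid)) ≈ -14 — charge spread over three oxygens and a CF₃ group; the premier leaving group in synthesis
I⁻: pKₐ(HI) ≈ -10
Cl⁻: pKₐ(HCl) ≈ -7 — moderately weak base
NO₃⁻: pKₐ(HNO₃) ≈ -1.3 — resonance-delocalised over three oxygens
H₂PO₄⁻: pKₐ(H₃PO₄) ≈ 2.1 — moderate base; biological leaving group after further activation
Reversing gives the worst-to-best order requested.

H₂PO₄⁻ < NO₃⁻ < Cl⁻ < I⁻ < OTf⁻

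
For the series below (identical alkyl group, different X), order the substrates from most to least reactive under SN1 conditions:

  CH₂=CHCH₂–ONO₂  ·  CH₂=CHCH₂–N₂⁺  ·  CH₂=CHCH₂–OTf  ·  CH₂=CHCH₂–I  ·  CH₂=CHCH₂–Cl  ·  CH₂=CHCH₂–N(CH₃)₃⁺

Same R in every case — rank the leaving groups.
Rank by basicity of the departing species: weakest base leaves most easily.
CH₂=CHCH₂–N₂⁺ loses N₂: no meaningful conjugate acid; N₂ departs as an exceptionally stable neutral molecule
CH₂=CHCH₂–OTf loses OTf⁻: pKₐ(CF₃SO₃H (triflic acid)) ≈ -14
CH₂=CHCH₂–I loses I⁻: pKₐ(HI) ≈ -10
CH₂=CHCH₂–Cl loses Cl⁻: pKₐ(HCl) ≈ -7
CH₂=CHCH₂–ONO₂ loses NO₃⁻: pKₐ(HNO₃) ≈ -1.3
CH₂=CHCH₂–N(CH₃)₃⁺ loses NR'₃: pKₐ(R'₃NH⁺) ≈ 10.7

CH₂=CHCH₂–N₂⁺ > CH₂=CHCH₂–OTf > CH₂=CHCH₂–I > CH₂=CHCH₂–Cl > CH₂=CHCH₂–ONO₂ > CH₂=CHCH₂–N(CH₃)₃⁺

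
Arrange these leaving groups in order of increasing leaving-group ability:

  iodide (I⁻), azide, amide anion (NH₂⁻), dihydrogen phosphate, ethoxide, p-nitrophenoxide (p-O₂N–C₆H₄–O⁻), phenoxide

Rank by basicity of the departing species: weakest base leaves most easily.
iodide (I⁻): pKₐ(HI) ≈ -10 — large, highly polarisable; very weak base
dihydrogen phosphate: pKₐ(H₃PO₄) ≈ 2.1
azide: pKₐ(HN₃) ≈ 4.7 — linear, resonance-stabilised
p-nitrophenoxide (p-O₂N–C₆H₄–O⁻): pKₐ(p-nitrophenol) ≈ 7.2 — nitro group delocalises the charge; the classic chromogenic LG
phenoxide: pKₐ(C₆H₅OH (phenol)) ≈ 10 — resonance into the ring helps, but still a poor LG
ethoxide: pKₐ(CH₃CH₂OH) ≈ 16
amide anion (NH₂⁻): pKₐ(NH₃) ≈ 38 — extremely strong base; never a leaving group
The question asks for worst first, so the sequence is read in increasing leaving-group ability.

amide anion (NH₂⁻) < ethoxide < phenoxide < p-nitrophenoxide (p-O₂N–C₆H₄–O⁻) < azide < dihydrogen phosphate < iodide (I⁻)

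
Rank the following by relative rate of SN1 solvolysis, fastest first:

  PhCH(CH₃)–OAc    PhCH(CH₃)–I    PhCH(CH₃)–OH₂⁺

PhCH(CH₃)–I > PhCH(CH₃)–OH₂⁺ > PhCH(CH₃)–OAc

The skeletons are identical, so relative rate is governed entirely by leaving-group ability.
Leaving-group ability tracks the stability of the departed species; conjugate-acid pKₐ is the usual yardstick (lower pKₐ → better LG).
PhCH(CH₃)–I loses I⁻: pKₐ(HI) ≈ -10
PhCH(CH₃)–OH₂⁺ loses H₂O: pKₐ(H₃O⁺) ≈ -1.7
PhCH(CH₃)–OAc loses AcO⁻: pKₐ(CH₃COOH) ≈ 4.8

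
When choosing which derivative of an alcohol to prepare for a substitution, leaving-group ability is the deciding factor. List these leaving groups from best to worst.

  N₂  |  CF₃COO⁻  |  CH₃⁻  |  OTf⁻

N₂ > OTf⁻ > CF₃COO⁻ > CH₃⁻

N₂: no meaningful conjugate acid; N₂ departs as an exceptionally stable neutral molecule
OTf⁻: pKₐ(CF₃SO₃H (triflic acid)) ≈ -14
CF₃COO⁻: pKₐ(CF₃COOH) ≈ 0.2
CH₃⁻: pKₐ(CH₄) ≈ 48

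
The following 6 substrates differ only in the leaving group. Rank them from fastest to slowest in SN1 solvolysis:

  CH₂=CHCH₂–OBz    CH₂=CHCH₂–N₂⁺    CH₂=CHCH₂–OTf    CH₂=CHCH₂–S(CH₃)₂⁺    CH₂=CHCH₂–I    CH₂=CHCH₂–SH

CH₂=CHCH₂–N₂⁺ > CH₂=CHCH₂–OTf > CH₂=CHCH₂–I > CH₂=CHCH₂–S(CH₃)₂⁺ > CH₂=CHCH₂–OBz > CH₂=CHCH₂–SH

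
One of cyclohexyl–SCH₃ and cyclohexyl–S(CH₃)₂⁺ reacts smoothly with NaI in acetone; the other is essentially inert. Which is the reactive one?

cyclohexyl–S(CH₃)₂⁺

From cyclohexyl–SCH₃ the departing group would be RS⁻ (pKₐ(RSH (a thiol)) ≈ 10.5). Moderately basic; rarely leaves without activation.
From cyclohexyl–S(CH₃)₂⁺ the leaving group is SR'₂ (pKₐ(R'₂SH⁺) ≈ -7). Neutral; leaves from a sulfonium salt (R–SR'₂⁺).
(In practice cyclohexyl–S(CH₃)₂⁺ is made from cyclohexyl–SCH₃ by S-methylation with CH₃I, allowing neutral dimethyl sulfide, rather than methanethiolate, to depart.)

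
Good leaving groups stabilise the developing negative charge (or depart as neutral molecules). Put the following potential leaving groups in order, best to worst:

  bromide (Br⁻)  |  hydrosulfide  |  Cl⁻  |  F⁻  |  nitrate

A good leaving group is a weak base: the lower the pKₐ of its conjugate acid, the more readily it departs.
bromide (Br⁻): pKₐ(HBr) ≈ -9
Cl⁻: pKₐ(HCl) ≈ -7 — moderately weak base
nitrate: pKₐ(HNO₃) ≈ -1.3 — resonance-delocalised over three oxygens
F⁻: pKₐ(HF) ≈ 3.2 — small and strongly basic; the poor halide leaving group
hydrosulfide: pKₐ(H₂S) ≈ 7 — larger and more polarisable than the oxygen analogue

bromide (Br⁻) > Cl⁻ > nitrate > F⁻ > hydrosulfide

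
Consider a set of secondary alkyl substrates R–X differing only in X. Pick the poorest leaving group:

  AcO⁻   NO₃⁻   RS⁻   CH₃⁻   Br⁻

CH₃⁻

Rank by basicity of the departing species: weakest base leaves most easily.
Br⁻: pKₐ(HBr) ≈ -9
NO₃⁻: pKₐ(HNO₃) ≈ -1.3
AcO⁻: pKₐ(CH₃COOH) ≈ 4.8
RS⁻: pKₐ(RSH (a thiol)) ≈ 10.5
CH₃⁻: pKₐ(CH₄) ≈ 48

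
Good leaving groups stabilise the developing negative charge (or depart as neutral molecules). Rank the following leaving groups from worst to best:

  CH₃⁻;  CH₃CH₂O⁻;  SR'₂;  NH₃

SR'₂: pKₐ(R'₂SH⁺) ≈ -7 — neutral; leaves from a sulfonium salt (R–SR'₂⁺)
NH₃: pKₐ(NH₄⁺) ≈ 9.2
CH₃CH₂O⁻: pKₐ(CH₃CH₂OH) ≈ 16
CH₃⁻: pKₐ(CH₄) ≈ 48
Reversing gives the worst-to-best order requested.

CH₃⁻ < CH₃CH₂O⁻ < NH₃ < SR'₂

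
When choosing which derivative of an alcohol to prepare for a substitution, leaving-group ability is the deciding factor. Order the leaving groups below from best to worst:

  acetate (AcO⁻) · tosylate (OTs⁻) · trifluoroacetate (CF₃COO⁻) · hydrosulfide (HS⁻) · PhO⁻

tosylate (OTs⁻) > trifluoroacetate (CF₃COO⁻) > acetate (AcO⁻) > hydrosulfide (HS⁻) > PhO⁻

A good leaving group is a weak base: the lower the pKₐ of its conjugate acid, the more readily it departs.
tosylate (OTs⁻): pKₐ(p-CH₃C₆H₄SO₃H (TsOH)) ≈ -2.8
trifluoroacetate (CF₃COO⁻): pKₐ(CF₃COOH) ≈ 0.2
acetate (AcO⁻): pKₐ(CH₃COOH) ≈ 4.8
hydrosulfide (HS⁻): pKₐ(H₂S) ≈ 7
PhO⁻: pKₐ(C₆H₅OH (phenol)) ≈ 10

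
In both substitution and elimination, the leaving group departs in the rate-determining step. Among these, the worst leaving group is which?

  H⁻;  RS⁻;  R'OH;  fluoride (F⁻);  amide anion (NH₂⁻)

amide anion (NH₂⁻)

R'OH: pKₐ(R'OH₂⁺) ≈ -2.4
fluoride (F⁻): pKₐ(HF) ≈ 3.2
RS⁻: pKₐ(RSH (a thiol)) ≈ 10.5
H⁻: pKₐ(H₂) ≈ 36
amide anion (NH₂⁻): pKₐ(NH₃) ≈ 38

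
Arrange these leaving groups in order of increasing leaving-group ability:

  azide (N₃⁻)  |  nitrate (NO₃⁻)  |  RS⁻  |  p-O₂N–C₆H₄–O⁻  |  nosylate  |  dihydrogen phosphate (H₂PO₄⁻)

nosylate: pKₐ(p-O₂NC₆H₄SO₃H) ≈ -3.5
nitrate (NO₃⁻): pKₐ(HNO₃) ≈ -1.3
dihydrogen phosphate (H₂PO₄⁻): pKₐ(H₃PO₄) ≈ 2.1
azide (N₃⁻): pKₐ(HN₃) ≈ 4.7
p-O₂N–C₆H₄–O⁻: pKₐ(p-nitrophenol) ≈ 7.2
RS⁻: pKₐ(RSH (a thiol)) ≈ 10.5
Listed from poorest to best leaving group as asked.

RS⁻ < p-O₂N–C₆H₄–O⁻ < azide (N₃⁻) < dihydrogen phosphate (H₂PO₄⁻) < nitrate (NO₃⁻) < nosylate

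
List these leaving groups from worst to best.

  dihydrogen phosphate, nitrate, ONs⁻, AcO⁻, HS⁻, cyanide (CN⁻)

Leaving-group ability tracks the stability of the departed species; conjugate-acid pKₐ is the usual yardstick (lower pKₐ → better LG).
ONs⁻: pKₐ(p-O₂NC₆H₄SO₃H) ≈ -3.5
nitrate: pKₐ(HNO₃) ≈ -1.3
dihydrogen phosphate: pKₐ(H₃PO₄) ≈ 2.1
AcO⁻: pKₐ(CH₃COOH) ≈ 4.8
HS⁻: pKₐ(H₂S) ≈ 7
cyanide (CN⁻): pKₐ(HCN) ≈ 9.2
Reversing gives the worst-to-best order requested.

cyanide (CN⁻) < HS⁻ < AcO⁻ < dihydrogen phosphate < nitrate < ONs⁻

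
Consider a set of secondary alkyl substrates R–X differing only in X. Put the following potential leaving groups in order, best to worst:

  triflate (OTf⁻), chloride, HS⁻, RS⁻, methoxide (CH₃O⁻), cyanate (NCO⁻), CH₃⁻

triflate (OTf⁻) > chloride > cyanate (NCO⁻) > HS⁻ > RS⁻ > methoxide (CH₃O⁻) > CH₃⁻

The more stable X⁻ (or X) is on its own — i.e. the weaker a base it is — the better a leaving group it makes.
triflate (OTf⁻): pKₐ(CF₃SO₃H (triflic acid)) ≈ -14
chloride: pKₐ(HCl) ≈ -7
cyanate (NCO⁻): pKₐ(HOCN) ≈ 3.5
HS⁻: pKₐ(H₂S) ≈ 7 — larger and more polarisable than the oxygen analogue
RS⁻: pKₐ(RSH (a thiol)) ≈ 10.5
methoxide (CH₃O⁻): pKₐ(CH₃OH) ≈ 15.5 — strong base; alkoxides do not leave unassisted
CH₃⁻: pKₐ(CH₄) ≈ 48 — unstabilised carbanion; the worst conceivable leaving group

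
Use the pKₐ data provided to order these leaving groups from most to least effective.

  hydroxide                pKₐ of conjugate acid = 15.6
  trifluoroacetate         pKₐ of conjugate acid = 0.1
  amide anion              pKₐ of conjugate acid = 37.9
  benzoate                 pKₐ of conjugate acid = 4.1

trifluoroacetate > benzoate > hydroxide > amide anion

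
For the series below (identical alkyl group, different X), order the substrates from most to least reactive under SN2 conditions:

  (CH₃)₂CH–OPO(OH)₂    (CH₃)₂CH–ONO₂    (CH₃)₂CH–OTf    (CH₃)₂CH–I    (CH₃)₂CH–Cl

Same R in every case — rank the leaving groups.
The more stable X⁻ (or X) is on its own — i.e. the weaker a base it is — the better a leaving group it makes.
(CH₃)₂CH–OTf loses OTf⁻: pKₐ(CF₃SO₃H (triflic acid)) ≈ -14
(CH₃)₂CH–I loses I⁻: pKₐ(HI) ≈ -10
(CH₃)₂CH–Cl loses Cl⁻: pKₐ(HCl) ≈ -7
(CH₃)₂CH–ONO₂ loses NO₃⁻: pKₐ(HNO₃) ≈ -1.3
(CH₃)₂CH–OPO(OH)₂ loses H₂PO₄⁻: pKₐ(H₃PO₄) ≈ 2.1

(CH₃)₂CH–OTf > (CH₃)₂CH–I > (CH₃)₂CH–Cl > (CH₃)₂CH–ONO₂ > (CH₃)₂CH–OPO(OH)₂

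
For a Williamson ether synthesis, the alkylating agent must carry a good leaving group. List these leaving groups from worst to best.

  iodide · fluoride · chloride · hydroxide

iodide: pKₐ(HI) ≈ -10
chloride: pKₐ(HCl) ≈ -7
fluoride: pKₐ(HF) ≈ 3.2
hydroxide: pKₐ(H₂O) ≈ 15.7
Reversing gives the worst-to-best order requested.

hydroxide < fluoride < chloride < iodide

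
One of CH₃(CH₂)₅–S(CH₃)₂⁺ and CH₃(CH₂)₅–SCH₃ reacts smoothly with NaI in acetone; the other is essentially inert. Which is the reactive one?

From CH₃(CH₂)₅–SCH₃ the departing group would be RS⁻ (pKₐ(RSH (a thiol)) ≈ 10.5). Moderately basic; rarely leaves without activation.
From CH₃(CH₂)₅–S(CH₃)₂⁺ the leaving group is SR'₂ (pKₐ(R'₂SH⁺) ≈ -7). Neutral; leaves from a sulfonium salt (R–SR'₂⁺).
(In practice CH₃(CH₂)₅–S(CH₃)₂⁺ is made from CH₃(CH₂)₅–SCH₃ by S-methylation with CH₃I, allowing neutral dimethyl sulfide, rather than methanethiolate, to depart.)

CH₃(CH₂)₅–S(CH₃)₂⁺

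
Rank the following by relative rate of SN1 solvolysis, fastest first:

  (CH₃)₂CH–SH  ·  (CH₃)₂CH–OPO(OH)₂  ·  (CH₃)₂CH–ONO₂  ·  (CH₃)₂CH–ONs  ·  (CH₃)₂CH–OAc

Identical carbon frameworks mean the comparison reduces to leaving-group quality.
Rank by basicity of the departing species: weakest base leaves most easily.
(CH₃)₂CH–ONs loses ONs⁻: pKₐ(p-O₂NC₆H₄SO₃H) ≈ -3.5
(CH₃)₂CH–ONO₂ loses NO₃⁻: pKₐ(HNO₃) ≈ -1.3
(CH₃)₂CH–OPO(OH)₂ loses H₂PO₄⁻: pKₐ(H₃PO₄) ≈ 2.1
(CH₃)₂CH–OAc loses AcO⁻: pKₐ(CH₃COOH) ≈ 4.8
(CH₃)₂CH–SH loses HS⁻: pKₐ(H₂S) ≈ 7

(CH₃)₂CH–ONs > (CH₃)₂CH–ONO₂ > (CH₃)₂CH–OPO(OH)₂ > (CH₃)₂CH–OAc > (CH₃)₂CH–SH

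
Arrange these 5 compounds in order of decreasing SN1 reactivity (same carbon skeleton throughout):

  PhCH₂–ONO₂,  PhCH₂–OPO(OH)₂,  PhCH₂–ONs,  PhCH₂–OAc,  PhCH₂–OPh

The skeletons are identical, so relative rate is governed entirely by leaving-group ability.
Rank by basicity of the departing species: weakest base leaves most easily.
PhCH₂–ONs loses ONs⁻: pKₐ(p-O₂NC₆H₄SO₃H) ≈ -3.5
PhCH₂–ONO₂ loses NO₃⁻: pKₐ(HNO₃) ≈ -1.3
PhCH₂–OPO(OH)₂ loses H₂PO₄⁻: pKₐ(H₃PO₄) ≈ 2.1
PhCH₂–OAc loses AcO⁻: pKₐ(CH₃COOH) ≈ 4.8
PhCH₂–OPh loses PhO⁻: pKₐ(C₆H₅OH (phenol)) ≈ 10

PhCH₂–ONs > PhCH₂–ONO₂ > PhCH₂–OPO(OH)₂ > PhCH₂–OAc > PhCH₂–OPh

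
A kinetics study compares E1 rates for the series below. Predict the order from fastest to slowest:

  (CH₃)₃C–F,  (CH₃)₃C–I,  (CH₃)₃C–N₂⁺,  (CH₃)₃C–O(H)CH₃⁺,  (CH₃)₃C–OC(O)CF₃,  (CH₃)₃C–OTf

Identical carbon frameworks mean the comparison reduces to leaving-group quality.
Rank by basicity of the departing species: weakest base leaves most easily.
(CH₃)₃C–N₂⁺ loses N₂: no meaningful conjugate acid; N₂ departs as an exceptionally stable neutral molecule
(CH₃)₃C–OTf loses OTf⁻: pKₐ(CF₃SO₃H (triflic acid)) ≈ -14
(CH₃)₃C–I loses I⁻: pKₐ(HI) ≈ -10
(CH₃)₃C–O(H)CH₃⁺ loses R'OH: pKₐ(R'OH₂⁺) ≈ -2.4
(CH₃)₃C–OC(O)CF₃ loses CF₃COO⁻: pKₐ(CF₃COOH) ≈ 0.2
(CH₃)₃C–F loses F⁻: pKₐ(HF) ≈ 3.2

(CH₃)₃C–N₂⁺ > (CH₃)₃C–OTf > (CH₃)₃C–I > (CH₃)₃C–O(H)CH₃⁺ > (CH₃)₃C–OC(O)CF₃ > (CH₃)₃C–F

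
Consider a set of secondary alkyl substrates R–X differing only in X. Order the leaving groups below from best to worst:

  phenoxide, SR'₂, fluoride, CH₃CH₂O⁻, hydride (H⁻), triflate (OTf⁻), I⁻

The more stable X⁻ (or X) is on its own — i.e. the weaker a base it is — the better a leaving group it makes.
triflate (OTf⁻): pKₐ(CF₃SO₃H (triflic acid)) ≈ -14 — charge spread over three oxygens and a CF₃ group; the premier leaving group in synthesis
I⁻: pKₐ(HI) ≈ -10
SR'₂: pKₐ(R'₂SH⁺) ≈ -7 — neutral; leaves from a sulfonium salt (R–SR'₂⁺)
fluoride: pKₐ(HF) ≈ 3.2
phenoxide: pKₐ(C₆H₅OH (phenol)) ≈ 10
CH₃CH₂O⁻: pKₐ(CH₃CH₂OH) ≈ 16
hydride (H⁻): pKₐ(H₂) ≈ 36 — extremely strong base; leaves only in special hydride-transfer contexts

triflate (OTf⁻) > I⁻ > SR'₂ > fluoride > phenoxide > CH₃CH₂O⁻ > hydride (H⁻)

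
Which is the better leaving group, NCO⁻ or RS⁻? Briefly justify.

NCO⁻

NCO⁻ is the better leaving group.
pKₐ(HOCN) ≈ 3.5 versus pKₐ(RSH (a thiol)) ≈ 10.5: NCO⁻ is the much weaker base.
Resonance between N and O.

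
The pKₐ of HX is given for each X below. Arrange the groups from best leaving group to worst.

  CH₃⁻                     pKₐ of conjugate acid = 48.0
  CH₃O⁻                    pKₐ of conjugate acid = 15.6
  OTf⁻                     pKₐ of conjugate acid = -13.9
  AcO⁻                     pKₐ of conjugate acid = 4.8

OTf⁻ > AcO⁻ > CH₃O⁻ > CH₃⁻

Lower conjugate-acid pKₐ ⇒ weaker base ⇒ better leaving group.
Sorting by the given values: OTf⁻ (-13.9), AcO⁻ (4.8), CH₃O⁻ (15.6), CH₃⁻ (48.0).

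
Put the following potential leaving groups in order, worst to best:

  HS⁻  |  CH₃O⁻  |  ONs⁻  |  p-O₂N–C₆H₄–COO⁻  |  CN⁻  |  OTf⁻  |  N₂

Rank by basicity of the departing species: weakest base leaves most easily.
N₂: no meaningful conjugate acid; N₂ departs as an exceptionally stable neutral molecule
OTf⁻: pKₐ(CF₃SO₃H (triflic acid)) ≈ -14
ONs⁻: pKₐ(p-O₂NC₆H₄SO₃H) ≈ -3.5
p-O₂N–C₆H₄–COO⁻: pKₐ(p-nitrobenzoic acid) ≈ 3.4 — electron-withdrawing nitro group stabilises the carboxylate
HS⁻: pKₐ(H₂S) ≈ 7
CN⁻: pKₐ(HCN) ≈ 9.2
CH₃O⁻: pKₐ(CH₃OH) ≈ 15.5
The question asks for worst first, so the sequence is read in increasing leaving-group ability.

CH₃O⁻ < CN⁻ < HS⁻ < p-O₂N–C₆H₄–COO⁻ < ONs⁻ < OTf⁻ < N₂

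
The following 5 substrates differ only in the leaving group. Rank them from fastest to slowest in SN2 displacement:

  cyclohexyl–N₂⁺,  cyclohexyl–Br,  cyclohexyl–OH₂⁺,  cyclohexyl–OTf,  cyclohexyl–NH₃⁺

Identical carbon frameworks mean the comparison reduces to leaving-group quality.
The more stable X⁻ (or X) is on its own — i.e. the weaker a base it is — the better a leaving group it makes.
cyclohexyl–N₂⁺ loses N₂: no meaningful conjugate acid; N₂ departs as an exceptionally stable neutral molecule
cyclohexyl–OTf loses OTf⁻: pKₐ(CF₃SO₃H (triflic acid)) ≈ -14
cyclohexyl–Br loses Br⁻: pKₐ(HBr) ≈ -9
cyclohexyl–OH₂⁺ loses H₂O: pKₐ(H₃O⁺) ≈ -1.7
cyclohexyl–NH₃⁺ loses NH₃: pKₐ(NH₄⁺) ≈ 9.2

cyclohexyl–N₂⁺ > cyclohexyl–OTf > cyclohexyl–Br > cyclohexyl–OH₂⁺ > cyclohexyl–NH₃⁺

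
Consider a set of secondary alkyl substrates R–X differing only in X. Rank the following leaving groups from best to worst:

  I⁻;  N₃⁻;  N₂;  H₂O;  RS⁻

N₂ > I⁻ > H₂O > N₃⁻ > RS⁻

The more stable X⁻ (or X) is on its own — i.e. the weaker a base it is — the better a leaving group it makes.
N₂: no meaningful conjugate acid; N₂ departs as an exceptionally stable neutral molecule
I⁻: pKₐ(HI) ≈ -10 — large, highly polarisable; very weak base
H₂O: pKₐ(H₃O⁺) ≈ -1.7 — neutral; leaves from a protonated alcohol (R–OH₂⁺)
N₃⁻: pKₐ(HN₃) ≈ 4.7 — linear, resonance-stabilised
RS⁻: pKₐ(RSH (a thiol)) ≈ 10.5 — moderately basic; rarely leaves without activation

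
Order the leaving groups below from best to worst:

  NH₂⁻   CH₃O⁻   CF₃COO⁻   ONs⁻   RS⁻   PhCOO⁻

The more stable X⁻ (or X) is on its own — i.e. the weaker a base it is — the better a leaving group it makes.
ONs⁻: pKₐ(p-O₂NC₆H₄SO₃H) ≈ -3.5
CF₃COO⁻: pKₐ(CF₃COOH) ≈ 0.2
PhCOO⁻: pKₐ(C₆H₅COOH) ≈ 4.2
RS⁻: pKₐ(RSH (a thiol)) ≈ 10.5
CH₃O⁻: pKₐ(CH₃OH) ≈ 15.5 — strong base; alkoxides do not leave unassisted
NH₂⁻: pKₐ(NH₃) ≈ 38 — extremely strong base; never a leaving group

ONs⁻ > CF₃COO⁻ > PhCOO⁻ > RS⁻ > CH₃O⁻ > NH₂⁻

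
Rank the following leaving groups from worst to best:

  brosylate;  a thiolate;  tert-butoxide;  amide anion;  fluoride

Leaving-group ability tracks the stability of the departed species; conjugate-acid pKₐ is the usual yardstick (lower pKₐ → better LG).
brosylate: pKₐ(p-BrC₆H₄SO₃H) ≈ -2.8 — arenesulfonate with a p-bromo substituent
fluoride: pKₐ(HF) ≈ 3.2 — small and strongly basic; the poor halide leaving group
a thiolate: pKₐ(RSH (a thiol)) ≈ 10.5
tert-butoxide: pKₐ(t-BuOH) ≈ 18 — bulky, strongly basic alkoxide
amide anion: pKₐ(NH₃) ≈ 38 — extremely strong base; never a leaving group
Reversing gives the worst-to-best order requested.

amide anion < tert-butoxide < a thiolate < fluoride < brosylate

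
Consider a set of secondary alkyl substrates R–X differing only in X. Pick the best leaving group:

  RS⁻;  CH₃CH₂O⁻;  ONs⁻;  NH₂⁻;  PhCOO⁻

Rank by basicity of the departing species: weakest base leaves most easily.
ONs⁻: pKₐ(p-O₂NC₆H₄SO₃H) ≈ -3.5
PhCOO⁻: pKₐ(C₆H₅COOH) ≈ 4.2
RS⁻: pKₐ(RSH (a thiol)) ≈ 10.5
CH₃CH₂O⁻: pKₐ(CH₃CH₂OH) ≈ 16
NH₂⁻: pKₐ(NH₃) ≈ 38

ONs⁻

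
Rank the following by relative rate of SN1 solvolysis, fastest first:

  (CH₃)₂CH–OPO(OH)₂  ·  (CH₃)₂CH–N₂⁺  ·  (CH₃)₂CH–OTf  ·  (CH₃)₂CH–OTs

(CH₃)₂CH–N₂⁺ > (CH₃)₂CH–OTf > (CH₃)₂CH–OTs > (CH₃)₂CH–OPO(OH)₂

The skeletons are identical, so relative rate is governed entirely by leaving-group ability.
Rank by basicity of the departing species: weakest base leaves most easily.
(CH₃)₂CH–N₂⁺ loses N₂: no meaningful conjugate acid; N₂ departs as an exceptionally stable neutral molecule
(CH₃)₂CH–OTf loses OTf⁻: pKₐ(CF₃SO₃H (triflic acid)) ≈ -14
(CH₃)₂CH–OTs loses OTs⁻: pKₐ(p-CH₃C₆H₄SO₃H (TsOH)) ≈ -2.8
(CH₃)₂CH–OPO(OH)₂ loses H₂PO₄⁻: pKₐ(H₃PO₄) ≈ 2.1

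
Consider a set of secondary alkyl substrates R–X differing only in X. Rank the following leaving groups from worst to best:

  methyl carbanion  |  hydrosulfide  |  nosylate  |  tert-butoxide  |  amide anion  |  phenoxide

A good leaving group is a weak base: the lower the pKₐ of its conjugate acid, the more readily it departs.
nosylate: pKₐ(p-O₂NC₆H₄SO₃H) ≈ -3.5
hydrosulfide: pKₐ(H₂S) ≈ 7 — larger and more polarisable than the oxygen analogue
phenoxide: pKₐ(C₆H₅OH (phenol)) ≈ 10
tert-butoxide: pKₐ(t-BuOH) ≈ 18
amide anion: pKₐ(NH₃) ≈ 38 — extremely strong base; never a leaving group
methyl carbanion: pKₐ(CH₄) ≈ 48 — unstabilised carbanion; the worst conceivable leaving group
The question asks for worst first, so the sequence is read in increasing leaving-group ability.

methyl carbanion < amide anion < tert-butoxide < phenoxide < hydrosulfide < nosylate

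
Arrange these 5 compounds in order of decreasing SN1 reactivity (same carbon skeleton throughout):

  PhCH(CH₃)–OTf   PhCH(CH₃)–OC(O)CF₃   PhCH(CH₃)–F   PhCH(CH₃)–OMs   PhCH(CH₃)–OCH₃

PhCH(CH₃)–OTf > PhCH(CH₃)–OMs > PhCH(CH₃)–OC(O)CF₃ > PhCH(CH₃)–F > PhCH(CH₃)–OCH₃

The skeletons are identical, so relative rate is governed entirely by leaving-group ability.
Leaving-group ability tracks the stability of the departed species; conjugate-acid pKₐ is the usual yardstick (lower pKₐ → better LG).
PhCH(CH₃)–OTf loses OTf⁻: pKₐ(CF₃SO₃H (triflic acid)) ≈ -14
PhCH(CH₃)–OMs loses OMs⁻: pKₐ(CH₃SO₃H (MsOH)) ≈ -1.9
PhCH(CH₃)–OC(O)CF₃ loses CF₃COO⁻: pKₐ(CF₃COOH) ≈ 0.2
PhCH(CH₃)–F loses F⁻: pKₐ(HF) ≈ 3.2
PhCH(CH₃)–OCH₃ loses CH₃O⁻: pKₐ(CH₃OH) ≈ 15.5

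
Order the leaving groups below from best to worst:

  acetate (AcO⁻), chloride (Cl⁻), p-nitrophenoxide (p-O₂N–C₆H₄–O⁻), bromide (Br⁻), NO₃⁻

bromide (Br⁻) > chloride (Cl⁻) > NO₃⁻ > acetate (AcO⁻) > p-nitrophenoxide (p-O₂N–C₆H₄–O⁻)

Leaving-group ability tracks the stability of the departed species; conjugate-acid pKₐ is the usual yardstick (lower pKₐ → better LG).
bromide (Br⁻): pKₐ(HBr) ≈ -9
chloride (Cl⁻): pKₐ(HCl) ≈ -7 — moderately weak base
NO₃⁻: pKₐ(HNO₃) ≈ -1.3 — resonance-delocalised over three oxygens
acetate (AcO⁻): pKₐ(CH₃COOH) ≈ 4.8 — resonance-stabilised but still a weak base
p-nitrophenoxide (p-O₂N–C₆H₄–O⁻): pKₐ(p-nitrophenol) ≈ 7.2 — nitro group delocalises the charge; the classic chromogenic LG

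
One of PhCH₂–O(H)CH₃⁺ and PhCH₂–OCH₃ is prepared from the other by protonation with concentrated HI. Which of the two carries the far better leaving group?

From PhCH₂–OCH₃ the departing group would be CH₃O⁻ (pKₐ(CH₃OH) ≈ 15.5). Strong base; alkoxides do not leave unassisted.
From PhCH₂–O(H)CH₃⁺ the leaving group is R'OH (pKₐ(R'OH₂⁺) ≈ -2.4). Neutral; leaves from a protonated ether (an oxonium ion, R–O(H)R'⁺).
Protonation with concentrated HI works by allowing neutral methanol, rather than methoxide, to depart, making PhCH₂–O(H)CH₃⁺ enormously more reactive.

PhCH₂–O(H)CH₃⁺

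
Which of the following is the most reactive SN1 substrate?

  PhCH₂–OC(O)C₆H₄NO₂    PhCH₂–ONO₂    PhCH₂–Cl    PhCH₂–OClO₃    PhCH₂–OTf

The skeletons are identical, so relative rate is governed entirely by leaving-group ability.
Rank by basicity of the departing species: weakest base leaves most easily.
PhCH₂–OTf loses OTf⁻: pKₐ(CF₃SO₃H (triflic acid)) ≈ -14
PhCH₂–OClO₃ loses ClO₄⁻: pKₐ(HClO₄) ≈ -10
PhCH₂–Cl loses Cl⁻: pKₐ(HCl) ≈ -7
PhCH₂–ONO₂ loses NO₃⁻: pKₐ(HNO₃) ≈ -1.3
PhCH₂–OC(O)C₆H₄NO₂ loses p-O₂N–C₆H₄–COO⁻: pKₐ(p-nitrobenzoic acid) ≈ 3.4

PhCH₂–OTf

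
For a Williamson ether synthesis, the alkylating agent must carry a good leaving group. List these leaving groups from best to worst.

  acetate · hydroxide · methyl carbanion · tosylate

tosylate > acetate > hydroxide > methyl carbanion

A good leaving group is a weak base: the lower the pKₐ of its conjugate acid, the more readily it departs.
tosylate: pKₐ(p-CH₃C₆H₄SO₃H (TsOH)) ≈ -2.8
acetate: pKₐ(CH₃COOH) ≈ 4.8
hydroxide: pKₐ(H₂O) ≈ 15.7
methyl carbanion: pKₐ(CH₄) ≈ 48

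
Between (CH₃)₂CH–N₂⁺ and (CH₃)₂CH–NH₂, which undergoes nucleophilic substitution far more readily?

(CH₃)₂CH–N₂⁺

From (CH₃)₂CH–NH₂ the departing group would be NH₂⁻ (pKₐ(NH₃) ≈ 38). Extremely strong base; never a leaving group.
From (CH₃)₂CH–N₂⁺ the leaving group is N₂ (no meaningful conjugate acid; N₂ departs as an exceptionally stable neutral molecule).
(In practice (CH₃)₂CH–N₂⁺ is made from (CH₃)₂CH–NH₂ by diazotisation (NaNO₂ / HCl, 0 °C), generating a diazonium salt that expels N₂.)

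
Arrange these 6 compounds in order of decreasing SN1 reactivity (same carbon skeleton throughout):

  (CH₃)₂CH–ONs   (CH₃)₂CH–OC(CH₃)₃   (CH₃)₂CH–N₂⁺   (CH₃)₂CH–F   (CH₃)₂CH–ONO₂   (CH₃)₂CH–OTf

(CH₃)₂CH–N₂⁺ > (CH₃)₂CH–OTf > (CH₃)₂CH–ONs > (CH₃)₂CH–ONO₂ > (CH₃)₂CH–F > (CH₃)₂CH–OC(CH₃)₃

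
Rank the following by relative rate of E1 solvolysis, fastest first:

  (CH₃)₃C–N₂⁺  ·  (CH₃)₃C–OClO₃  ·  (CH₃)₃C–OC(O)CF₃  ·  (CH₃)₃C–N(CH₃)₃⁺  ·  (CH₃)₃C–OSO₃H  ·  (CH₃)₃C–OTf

With the same alkyl group throughout, only the leaving group differentiates the rates.
Rank by basicity of the departing species: weakest base leaves most easily.
(CH₃)₃C–N₂⁺ loses N₂: no meaningful conjugate acid; N₂ departs as an exceptionally stable neutral molecule
(CH₃)₃C–OTf loses OTf⁻: pKₐ(CF₃SO₃H (triflic acid)) ≈ -14
(CH₃)₃C–OClO₃ loses ClO₄⁻: pKₐ(HClO₄) ≈ -10
(CH₃)₃C–OSO₃H loses HSO₄⁻: pKₐ(H₂SO₄) ≈ -3
(CH₃)₃C–OC(O)CF₃ loses CF₃COO⁻: pKₐ(CF₃COOH) ≈ 0.2
(CH₃)₃C–N(CH₃)₃⁺ loses NR'₃: pKₐ(R'₃NH⁺) ≈ 10.7

(CH₃)₃C–N₂⁺ > (CH₃)₃C–OTf > (CH₃)₃C–OClO₃ > (CH₃)₃C–OSO₃H > (CH₃)₃C–OC(O)CF₃ > (CH₃)₃C–N(CH₃)₃⁺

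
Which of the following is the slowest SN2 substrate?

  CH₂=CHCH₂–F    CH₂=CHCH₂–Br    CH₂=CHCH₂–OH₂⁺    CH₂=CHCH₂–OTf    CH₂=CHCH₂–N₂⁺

Identical carbon frameworks mean the comparison reduces to leaving-group quality.
The more stable X⁻ (or X) is on its own — i.e. the weaker a base it is — the better a leaving group it makes.
CH₂=CHCH₂–N₂⁺ loses N₂: no meaningful conjugate acid; N₂ departs as an exceptionally stable neutral molecule
CH₂=CHCH₂–OTf loses OTf⁻: pKₐ(CF₃SO₃H (triflic acid)) ≈ -14
CH₂=CHCH₂–Br loses Br⁻: pKₐ(HBr) ≈ -9
CH₂=CHCH₂–OH₂⁺ loses H₂O: pKₐ(H₃O⁺) ≈ -1.7
CH₂=CHCH₂–F loses F⁻: pKₐ(HF) ≈ 3.2

CH₂=CHCH₂–F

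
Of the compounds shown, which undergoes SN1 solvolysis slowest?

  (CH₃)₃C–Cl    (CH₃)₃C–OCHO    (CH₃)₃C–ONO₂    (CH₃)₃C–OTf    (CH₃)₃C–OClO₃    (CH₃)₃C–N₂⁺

The skeletons are identical, so relative rate is governed entirely by leaving-group ability.
A good leaving group is a weak base: the lower the pKₐ of its conjugate acid, the more readily it departs.
(CH₃)₃C–N₂⁺ loses N₂: no meaningful conjugate acid; N₂ departs as an exceptionally stable neutral molecule
(CH₃)₃C–OTf loses OTf⁻: pKₐ(CF₃SO₃H (triflic acid)) ≈ -14
(CH₃)₃C–OClO₃ loses ClO₄⁻: pKₐ(HClO₄) ≈ -10
(CH₃)₃C–Cl loses Cl⁻: pKₐ(HCl) ≈ -7
(CH₃)₃C–ONO₂ loses NO₃⁻: pKₐ(HNO₃) ≈ -1.3
(CH₃)₃C–OCHO loses HCOO⁻: pKₐ(HCOOH) ≈ 3.8

(CH₃)₃C–OCHO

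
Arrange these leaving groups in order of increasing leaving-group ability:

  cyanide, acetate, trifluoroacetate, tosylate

Rank by basicity of the departing species: weakest base leaves most easily.
tosylate: pKₐ(p-CH₃C₆H₄SO₃H (TsOH)) ≈ -2.8
trifluoroacetate: pKₐ(CF₃COOH) ≈ 0.2
acetate: pKₐ(CH₃COOH) ≈ 4.8
cyanide: pKₐ(HCN) ≈ 9.2
The question asks for worst first, so the sequence is read in increasing leaving-group ability.

cyanide < acetate < trifluoroacetate < tosylate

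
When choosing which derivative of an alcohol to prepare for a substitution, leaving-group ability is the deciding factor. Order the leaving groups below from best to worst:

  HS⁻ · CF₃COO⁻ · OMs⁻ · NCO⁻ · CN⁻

OMs⁻ > CF₃COO⁻ > NCO⁻ > HS⁻ > CN⁻

Leaving-group ability tracks the stability of the departed species; conjugate-acid pKₐ is the usual yardstick (lower pKₐ → better LG).
OMs⁻: pKₐ(CH₃SO₃H (MsOH)) ≈ -1.9 — resonance-delocalised alkanesulfonate
CF₃COO⁻: pKₐ(CF₃COOH) ≈ 0.2 — strongly electron-withdrawing CF₃ stabilises the carboxylate
NCO⁻: pKₐ(HOCN) ≈ 3.5 — resonance between N and O
HS⁻: pKₐ(H₂S) ≈ 7 — larger and more polarisable than the oxygen analogue
CN⁻: pKₐ(HCN) ≈ 9.2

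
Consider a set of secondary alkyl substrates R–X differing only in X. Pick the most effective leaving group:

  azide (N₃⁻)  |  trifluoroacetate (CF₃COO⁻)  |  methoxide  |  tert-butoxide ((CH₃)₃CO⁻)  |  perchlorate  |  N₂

N₂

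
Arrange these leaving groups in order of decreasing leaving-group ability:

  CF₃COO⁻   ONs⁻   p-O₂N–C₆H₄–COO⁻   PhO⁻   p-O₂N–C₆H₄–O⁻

ONs⁻ > CF₃COO⁻ > p-O₂N–C₆H₄–COO⁻ > p-O₂N–C₆H₄–O⁻ > PhO⁻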